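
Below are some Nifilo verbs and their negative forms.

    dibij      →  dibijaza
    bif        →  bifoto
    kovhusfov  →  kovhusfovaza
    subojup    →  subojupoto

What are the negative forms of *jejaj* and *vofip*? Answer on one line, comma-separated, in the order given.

jejajaza, vofipoto

Looking at the final consonant of each stem: -oto when the stem ends in a voiceless consonant (*bif*, *subojup*); -aza when the stem ends in a voiced consonant (*dibij*, *kovhusfov*).
*jejaj* — final consonant /j/ (voiced) → -aza → *jejajaza*.
*vofip*: final consonant = /p/, voiceless → -oto → *vofipoto*.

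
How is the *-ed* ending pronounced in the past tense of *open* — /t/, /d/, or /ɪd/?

/d/

The stem *open* ends in a voiced sound other than /d/.
The -ed suffix is realized as /ɪd/ after /t, d/; as /t/ after other voiceless consonants; and as /d/ after other voiced sounds.
So -ed on *open* is pronounced /d/.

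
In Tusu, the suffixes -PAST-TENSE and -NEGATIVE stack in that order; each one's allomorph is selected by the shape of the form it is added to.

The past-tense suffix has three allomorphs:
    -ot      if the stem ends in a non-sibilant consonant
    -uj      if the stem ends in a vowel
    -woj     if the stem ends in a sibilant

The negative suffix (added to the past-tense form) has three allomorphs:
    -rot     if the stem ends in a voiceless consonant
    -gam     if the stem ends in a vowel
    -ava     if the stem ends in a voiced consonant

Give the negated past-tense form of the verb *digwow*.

*digwow*: final sound = /w/, a non-sibilant consonant → -ot → *digwowot*.
Since the final sound of the past-tense form *digwowot* is /t/ (a voiceless consonant), it takes -rot, giving *digwowotrot*.

digwowotrot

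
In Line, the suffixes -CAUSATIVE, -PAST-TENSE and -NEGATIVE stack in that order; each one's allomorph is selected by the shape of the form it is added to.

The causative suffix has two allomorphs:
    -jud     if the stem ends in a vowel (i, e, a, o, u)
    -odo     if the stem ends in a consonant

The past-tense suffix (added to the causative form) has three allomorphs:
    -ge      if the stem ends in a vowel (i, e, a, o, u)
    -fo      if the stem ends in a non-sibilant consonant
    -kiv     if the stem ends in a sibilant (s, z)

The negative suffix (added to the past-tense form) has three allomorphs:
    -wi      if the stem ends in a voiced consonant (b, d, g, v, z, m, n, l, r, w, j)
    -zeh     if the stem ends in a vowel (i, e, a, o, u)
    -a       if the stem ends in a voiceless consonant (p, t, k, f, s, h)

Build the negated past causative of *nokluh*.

The final sound of *nokluh* is /h/, which is a consonant, so the causative suffix is -odo, giving *nokluhodo*.
The causative form *nokluhodo*: final sound = /o/, a vowel → -ge → *nokluhodoge*.
The final sound of the past-tense form *nokluhodoge* is /e/, which is a vowel, so the negative suffix is -zeh, giving *nokluhodogezeh*.

nokluhodogezeh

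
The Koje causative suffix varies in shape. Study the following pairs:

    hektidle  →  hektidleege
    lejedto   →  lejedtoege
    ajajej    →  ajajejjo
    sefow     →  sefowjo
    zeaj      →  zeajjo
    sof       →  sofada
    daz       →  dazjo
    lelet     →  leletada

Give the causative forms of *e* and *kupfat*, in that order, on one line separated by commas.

The alternation tracks the final sound of the stem — -ada when the stem ends in a voiceless consonant (*sof*, *lelet*); -jo when the stem ends in a voiced consonant (*ajajej*, *sefow*, *zeaj*, *daz*); -ege when the stem ends in a vowel (*hektidle*, *lejedto*).
The final sound of *e* is /e/, which is a vowel, so the suffix is -ege, giving *eege*.
*kupfat* — final sound /t/ (a voiceless consonant) → -ada → *kupfatada*.

eege, kupfatada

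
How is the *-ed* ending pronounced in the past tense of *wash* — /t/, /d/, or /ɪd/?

/t/

The stem *wash* ends in a voiceless consonant other than /t/.
The -ed suffix is realized as /ɪd/ after /t, d/; as /t/ after other voiceless consonants; and as /d/ after other voiced sounds.
So -ed on *wash* is pronounced /t/.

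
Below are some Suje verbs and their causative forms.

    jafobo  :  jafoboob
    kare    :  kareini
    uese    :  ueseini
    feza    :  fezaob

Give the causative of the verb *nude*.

The alternation tracks the last vowel of the stem — -ini when the last vowel of the stem is a front vowel (*kare*, *uese*); -ob when the last vowel of the stem is a back vowel (*jafobo*, *feza*).
*nude* — last vowel /e/ (a front vowel) → -ini → *nudeini*.

nudeini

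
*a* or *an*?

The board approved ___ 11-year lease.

an

The indefinite article is chosen by the initial *sound* of the following word, not its spelling.
The number *11* is spoken "eleven", beginning with /ɪˈlɛvən/ — a vowel sound.
So the article is *an*: The board approved an 11-year lease.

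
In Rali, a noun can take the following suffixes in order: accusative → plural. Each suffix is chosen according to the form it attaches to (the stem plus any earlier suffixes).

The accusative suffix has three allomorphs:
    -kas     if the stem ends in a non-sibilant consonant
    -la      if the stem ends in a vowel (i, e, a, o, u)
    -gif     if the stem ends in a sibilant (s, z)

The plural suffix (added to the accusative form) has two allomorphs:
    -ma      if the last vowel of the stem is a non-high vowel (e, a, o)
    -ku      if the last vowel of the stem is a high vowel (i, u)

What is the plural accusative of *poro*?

The final sound of *poro* is /o/, which is a vowel, so the accusative suffix is -la, giving *porola*.
Since the last vowel of the accusative form *porola* is /a/ (a non-high vowel), it takes -ma, giving *porolama*.

porolama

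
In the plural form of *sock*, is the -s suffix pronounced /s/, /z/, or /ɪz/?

/s/

The stem *sock* ends in a voiceless non-sibilant consonant.
The plural suffix surfaces as /ɪz/ after sibilants, /s/ after other voiceless consonants, and /z/ after other voiced sounds.
So the plural -s on *sock* is pronounced /s/.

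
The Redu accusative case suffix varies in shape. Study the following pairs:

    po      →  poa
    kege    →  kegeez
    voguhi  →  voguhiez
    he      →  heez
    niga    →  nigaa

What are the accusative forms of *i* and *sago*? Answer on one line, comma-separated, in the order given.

The alternation tracks the last vowel of the stem — -ez when the last vowel of the stem is a front vowel (*kege*, *voguhi*, *he*); -a when the last vowel of the stem is a back vowel (*po*, *niga*).
The last vowel of *i* is /i/, which is a front vowel, so the suffix is -ez, giving *iez*.
Since the last vowel of *sago* is /o/ (a back vowel), it takes -a, giving *sagoa*.

iez, sagoa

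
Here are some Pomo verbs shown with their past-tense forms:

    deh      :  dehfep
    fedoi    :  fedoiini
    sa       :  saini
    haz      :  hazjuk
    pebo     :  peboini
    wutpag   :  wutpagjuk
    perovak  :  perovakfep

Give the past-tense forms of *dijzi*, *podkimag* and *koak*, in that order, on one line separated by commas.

The suffix is conditioned by the final sound: -fep when the stem ends in a voiceless consonant (*deh*, *perovak*); -juk when the stem ends in a voiced consonant (*haz*, *wutpag*); -ini when the stem ends in a vowel (*fedoi*, *sa*, *pebo*).
The final sound of *dijzi* is /i/, which is a vowel, so the suffix is -ini, giving *dijziini*.
*podkimag*: final sound = /g/, a voiced consonant → -juk → *podkimagjuk*.
*koak*: final sound = /k/, a voiceless consonant → -fep → *koakfep*.

dijziini, podkimagjuk, koakfep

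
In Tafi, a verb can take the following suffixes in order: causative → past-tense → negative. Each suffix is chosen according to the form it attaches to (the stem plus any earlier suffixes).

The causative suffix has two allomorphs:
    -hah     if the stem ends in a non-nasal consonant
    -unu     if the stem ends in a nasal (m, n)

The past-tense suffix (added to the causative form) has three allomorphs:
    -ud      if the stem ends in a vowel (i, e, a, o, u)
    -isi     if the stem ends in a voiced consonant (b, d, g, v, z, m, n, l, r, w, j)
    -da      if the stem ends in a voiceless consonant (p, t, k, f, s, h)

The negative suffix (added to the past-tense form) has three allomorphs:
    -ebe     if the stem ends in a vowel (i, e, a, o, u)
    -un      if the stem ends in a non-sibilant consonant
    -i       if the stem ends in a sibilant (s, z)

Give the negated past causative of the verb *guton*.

gutonunuudun

*guton* — final consonant /n/ (a nasal) → -unu → *gutonunu*.
The final sound of the causative form *gutonunu* is /u/, which is a vowel, so the past-tense suffix is -ud, giving *gutonunuud*.
Since the final sound of the past-tense form *gutonunuud* is /d/ (a non-sibilant consonant), it takes -un, giving *gutonunuudun*.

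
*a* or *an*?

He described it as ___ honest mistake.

an

The indefinite article is chosen by the initial *sound* of the following word, not its spelling.
*honest* begins with the sound /ɒ/ (silent h) — a vowel sound.
So the article is *an*: He described it as an honest mistake.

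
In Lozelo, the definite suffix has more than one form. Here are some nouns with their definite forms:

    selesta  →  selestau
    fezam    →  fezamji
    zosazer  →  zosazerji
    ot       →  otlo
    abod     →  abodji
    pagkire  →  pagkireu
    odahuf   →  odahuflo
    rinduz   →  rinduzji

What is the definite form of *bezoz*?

bezozji

The pattern is voicing of the final sound: -lo when the stem ends in a voiceless consonant (*ot*, *odahuf*); -ji when the stem ends in a voiced consonant (*fezam*, *zosazer*, *abod*, *rinduz*); -u when the stem ends in a vowel (*selesta*, *pagkire*).
*bezoz*: final sound = /z/, a voiced consonant → -ji → *bezozji*.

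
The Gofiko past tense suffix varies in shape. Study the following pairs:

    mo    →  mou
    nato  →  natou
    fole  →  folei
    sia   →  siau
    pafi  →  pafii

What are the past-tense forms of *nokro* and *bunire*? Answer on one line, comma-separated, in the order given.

nokrou, bunirei

The suffix is conditioned by the last vowel: -i when the last vowel of the stem is a front vowel (*fole*, *pafi*); -u when the last vowel of the stem is a back vowel (*mo*, *nato*, *sia*).
*nokro*: last vowel = /o/, a back vowel → -u → *nokrou*.
*bunire*: last vowel = /e/, a front vowel → -i → *bunirei*.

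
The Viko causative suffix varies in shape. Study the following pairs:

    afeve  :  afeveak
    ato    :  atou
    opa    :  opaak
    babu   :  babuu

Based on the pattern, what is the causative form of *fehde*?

The pattern is rounding harmony: -u when the last vowel of the stem is a rounded vowel (*ato*, *babu*); -ak when the last vowel of the stem is an unrounded vowel (*afeve*, *opa*).
*fehde* — last vowel /e/ (an unrounded vowel) → -ak → *fehdeak*.

fehdeak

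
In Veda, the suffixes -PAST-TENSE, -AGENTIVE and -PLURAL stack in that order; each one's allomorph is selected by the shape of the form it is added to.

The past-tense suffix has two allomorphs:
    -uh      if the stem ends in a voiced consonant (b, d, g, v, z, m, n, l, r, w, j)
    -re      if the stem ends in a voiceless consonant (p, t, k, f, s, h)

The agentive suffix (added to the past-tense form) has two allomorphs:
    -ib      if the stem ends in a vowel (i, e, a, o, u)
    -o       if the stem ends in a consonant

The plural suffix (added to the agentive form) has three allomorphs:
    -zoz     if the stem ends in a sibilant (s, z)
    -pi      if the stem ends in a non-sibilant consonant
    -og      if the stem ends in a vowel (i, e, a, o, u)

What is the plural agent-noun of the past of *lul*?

luluhoog

Since the final consonant of *lul* is /l/ (voiced), it takes -uh, giving *luluh*.
The past-tense form *luluh*: final sound = /h/, a consonant → -o → *luluho*.
The agentive form *luluho* — final sound /o/ (a vowel) → -og → *luluhoog*.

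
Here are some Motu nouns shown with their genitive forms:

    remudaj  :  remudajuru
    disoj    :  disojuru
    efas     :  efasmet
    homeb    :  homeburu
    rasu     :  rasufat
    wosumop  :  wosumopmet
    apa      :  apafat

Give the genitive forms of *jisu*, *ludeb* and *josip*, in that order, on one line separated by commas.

jisufat, ludeburu, josipmet

The suffix is conditioned by the final sound: -met when the stem ends in a voiceless consonant (*efas*, *wosumop*); -uru when the stem ends in a voiced consonant (*remudaj*, *disoj*, *homeb*); -fat when the stem ends in a vowel (*rasu*, *apa*).
Since the final sound of *jisu* is /u/ (a vowel), it takes -fat, giving *jisufat*.
*ludeb*: final sound = /b/, a voiced consonant → -uru → *ludeburu*.
*josip* — final sound /p/ (a voiceless consonant) → -met → *josipmet*.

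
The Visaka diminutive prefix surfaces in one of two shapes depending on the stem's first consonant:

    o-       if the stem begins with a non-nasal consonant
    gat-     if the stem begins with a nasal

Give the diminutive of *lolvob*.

*lolvob*: first consonant = /l/, non-nasal → o- → *ololvob*.

ololvob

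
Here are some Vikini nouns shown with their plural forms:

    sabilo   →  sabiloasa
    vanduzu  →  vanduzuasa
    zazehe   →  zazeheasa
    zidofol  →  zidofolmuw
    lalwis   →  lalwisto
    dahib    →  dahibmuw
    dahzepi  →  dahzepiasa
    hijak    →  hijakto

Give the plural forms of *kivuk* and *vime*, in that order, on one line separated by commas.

Looking at the final sound of each stem: -to when the stem ends in a voiceless consonant (*lalwis*, *hijak*); -muw when the stem ends in a voiced consonant (*zidofol*, *dahib*); -asa when the stem ends in a vowel (*sabilo*, *vanduzu*, *zazehe*, *dahzepi*).
Since the final sound of *kivuk* is /k/ (a voiceless consonant), it takes -to, giving *kivukto*.
The final sound of *vime* is /e/, which is a vowel, so the suffix is -asa, giving *vimeasa*.

kivukto, vimeasa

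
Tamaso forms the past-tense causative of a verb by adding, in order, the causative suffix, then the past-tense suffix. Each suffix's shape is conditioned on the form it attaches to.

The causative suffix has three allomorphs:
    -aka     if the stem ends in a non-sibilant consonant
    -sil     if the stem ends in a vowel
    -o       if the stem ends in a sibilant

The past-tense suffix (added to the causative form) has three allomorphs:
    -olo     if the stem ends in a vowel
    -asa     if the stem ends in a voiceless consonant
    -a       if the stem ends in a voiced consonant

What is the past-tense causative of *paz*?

*paz* — final sound /z/ (a sibilant) → -o → *pazo*.
The causative form *pazo* — final sound /o/ (a vowel) → -olo → *pazoolo*.

pazoolo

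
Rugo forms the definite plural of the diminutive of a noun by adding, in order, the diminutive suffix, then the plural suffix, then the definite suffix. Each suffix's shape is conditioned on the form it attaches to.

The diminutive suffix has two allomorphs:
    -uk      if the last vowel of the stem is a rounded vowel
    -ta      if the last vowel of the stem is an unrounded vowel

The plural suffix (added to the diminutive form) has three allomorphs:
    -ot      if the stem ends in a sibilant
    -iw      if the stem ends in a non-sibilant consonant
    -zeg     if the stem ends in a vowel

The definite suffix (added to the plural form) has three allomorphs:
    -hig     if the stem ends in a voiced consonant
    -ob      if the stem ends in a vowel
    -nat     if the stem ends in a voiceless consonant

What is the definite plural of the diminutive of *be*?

Since the last vowel of *be* is /e/ (an unrounded vowel), it takes -ta, giving *beta*.
The diminutive form *beta* — final sound /a/ (a vowel) → -zeg → *betazeg*.
The plural form *betazeg*: final sound = /g/, a voiced consonant → -hig → *betazeghig*.

betazeghig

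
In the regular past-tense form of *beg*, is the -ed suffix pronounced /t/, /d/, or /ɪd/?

/d/

The stem *beg* ends in a voiced sound other than /d/.
The -ed suffix is realized as /ɪd/ after /t, d/; as /t/ after other voiceless consonants; and as /d/ after other voiced sounds.
So -ed on *beg* is pronounced /d/.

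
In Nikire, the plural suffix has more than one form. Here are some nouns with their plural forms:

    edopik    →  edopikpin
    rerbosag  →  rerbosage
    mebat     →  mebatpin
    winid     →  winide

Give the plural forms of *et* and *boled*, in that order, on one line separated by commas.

The suffix is conditioned by the final consonant: -pin when the stem ends in a voiceless consonant (*edopik*, *mebat*); -e when the stem ends in a voiced consonant (*rerbosag*, *winid*).
Since the final consonant of *et* is /t/ (voiceless), it takes -pin, giving *etpin*.
*boled*: final consonant = /d/, voiced → -e → *bolede*.

etpin, bolede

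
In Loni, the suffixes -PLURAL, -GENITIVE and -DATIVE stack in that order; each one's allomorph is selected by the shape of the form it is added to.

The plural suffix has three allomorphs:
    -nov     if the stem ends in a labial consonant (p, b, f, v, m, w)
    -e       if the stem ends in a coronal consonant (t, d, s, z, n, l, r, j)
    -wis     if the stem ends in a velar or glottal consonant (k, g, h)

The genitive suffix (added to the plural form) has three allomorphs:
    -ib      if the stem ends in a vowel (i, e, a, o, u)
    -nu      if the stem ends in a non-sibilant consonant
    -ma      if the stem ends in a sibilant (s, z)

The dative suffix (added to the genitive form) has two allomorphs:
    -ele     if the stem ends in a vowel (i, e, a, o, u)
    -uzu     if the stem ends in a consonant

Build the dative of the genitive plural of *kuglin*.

Since the final consonant of *kuglin* is /n/ (coronal), it takes -e, giving *kugline*.
The plural form *kugline*: final sound = /e/, a vowel → -ib → *kuglineib*.
The genitive form *kuglineib*: final sound = /b/, a consonant → -uzu → *kuglineibuzu*.

kuglineibuzu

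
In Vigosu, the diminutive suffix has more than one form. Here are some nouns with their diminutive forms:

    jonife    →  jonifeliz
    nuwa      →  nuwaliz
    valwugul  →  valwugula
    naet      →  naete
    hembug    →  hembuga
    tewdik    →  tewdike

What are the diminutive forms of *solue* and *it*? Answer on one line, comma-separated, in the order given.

Looking at the final sound of each stem: -e when the stem ends in a voiceless consonant (*naet*, *tewdik*); -a when the stem ends in a voiced consonant (*valwugul*, *hembug*); -liz when the stem ends in a vowel (*jonife*, *nuwa*).
*solue*: final sound = /e/, a vowel → -liz → *solueliz*.
*it*: final sound = /t/, a voiceless consonant → -e → *ite*.

solueliz, ite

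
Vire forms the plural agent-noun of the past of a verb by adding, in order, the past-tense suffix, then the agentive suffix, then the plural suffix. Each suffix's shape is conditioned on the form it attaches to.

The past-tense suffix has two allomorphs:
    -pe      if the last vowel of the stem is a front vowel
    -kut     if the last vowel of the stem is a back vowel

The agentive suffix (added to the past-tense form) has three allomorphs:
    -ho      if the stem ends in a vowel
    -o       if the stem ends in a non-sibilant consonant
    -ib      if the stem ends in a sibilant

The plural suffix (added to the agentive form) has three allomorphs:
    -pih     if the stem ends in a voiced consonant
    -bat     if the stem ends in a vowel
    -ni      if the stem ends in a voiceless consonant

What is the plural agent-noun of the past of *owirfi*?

owirfipehobat

Since the last vowel of *owirfi* is /i/ (a front vowel), it takes -pe, giving *owirfipe*.
The past-tense form *owirfipe*: final sound = /e/, a vowel → -ho → *owirfipeho*.
The agentive form *owirfipeho*: final sound = /o/, a vowel → -bat → *owirfipehobat*.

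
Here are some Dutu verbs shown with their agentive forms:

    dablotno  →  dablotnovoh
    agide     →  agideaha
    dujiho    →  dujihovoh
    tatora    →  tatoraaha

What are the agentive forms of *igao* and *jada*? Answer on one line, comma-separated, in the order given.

The suffix is conditioned by the last vowel: -voh when the last vowel of the stem is a rounded vowel (*dablotno*, *dujiho*); -aha when the last vowel of the stem is an unrounded vowel (*agide*, *tatora*).
*igao*: last vowel = /o/, a rounded vowel → -voh → *igaovoh*.
The last vowel of *jada* is /a/, which is an unrounded vowel, so the suffix is -aha, giving *jadaaha*.

igaovoh, jadaaha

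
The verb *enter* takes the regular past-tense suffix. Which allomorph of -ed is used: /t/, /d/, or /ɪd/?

The stem *enter* ends in a voiced sound other than /d/.
The -ed suffix is realized as /ɪd/ after /t, d/; as /t/ after other voiceless consonants; and as /d/ after other voiced sounds.
So -ed on *enter* is pronounced /d/.

/d/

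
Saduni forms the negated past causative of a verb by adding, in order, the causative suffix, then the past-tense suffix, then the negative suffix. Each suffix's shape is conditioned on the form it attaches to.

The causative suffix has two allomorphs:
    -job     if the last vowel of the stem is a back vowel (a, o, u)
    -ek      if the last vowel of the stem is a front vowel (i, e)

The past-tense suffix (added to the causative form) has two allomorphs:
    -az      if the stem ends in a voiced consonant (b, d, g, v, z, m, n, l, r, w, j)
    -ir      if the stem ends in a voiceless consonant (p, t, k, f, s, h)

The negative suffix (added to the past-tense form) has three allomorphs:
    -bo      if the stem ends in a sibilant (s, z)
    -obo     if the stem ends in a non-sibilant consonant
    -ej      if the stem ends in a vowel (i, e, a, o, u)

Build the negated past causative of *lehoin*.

*lehoin* — last vowel /i/ (a front vowel) → -ek → *lehoinek*.
The causative form *lehoinek*: final consonant = /k/, voiceless → -ir → *lehoinekir*.
Since the final sound of the past-tense form *lehoinekir* is /r/ (a non-sibilant consonant), it takes -obo, giving *lehoinekirobo*.

lehoinekirobo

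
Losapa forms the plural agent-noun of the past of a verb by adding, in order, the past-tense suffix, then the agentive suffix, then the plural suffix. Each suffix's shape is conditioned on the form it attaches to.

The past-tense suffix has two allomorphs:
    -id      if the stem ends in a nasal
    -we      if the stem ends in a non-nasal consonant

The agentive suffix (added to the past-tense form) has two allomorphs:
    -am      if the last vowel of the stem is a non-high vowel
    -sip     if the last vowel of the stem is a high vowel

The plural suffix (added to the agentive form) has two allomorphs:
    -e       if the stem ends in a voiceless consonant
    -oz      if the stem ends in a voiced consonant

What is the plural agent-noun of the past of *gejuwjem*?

*gejuwjem* — final consonant /m/ (a nasal) → -id → *gejuwjemid*.
The past-tense form *gejuwjemid*: last vowel = /i/, a high vowel → -sip → *gejuwjemidsip*.
The agentive form *gejuwjemidsip*: final consonant = /p/, voiceless → -e → *gejuwjemidsipe*.

gejuwjemidsipe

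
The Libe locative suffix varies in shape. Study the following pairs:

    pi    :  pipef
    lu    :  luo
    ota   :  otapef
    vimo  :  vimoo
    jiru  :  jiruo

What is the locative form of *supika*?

The suffix is conditioned by the last vowel: -o when the last vowel of the stem is a rounded vowel (*lu*, *vimo*, *jiru*); -pef when the last vowel of the stem is an unrounded vowel (*pi*, *ota*).
*supika* — last vowel /a/ (an unrounded vowel) → -pef → *supikapef*.

supikapef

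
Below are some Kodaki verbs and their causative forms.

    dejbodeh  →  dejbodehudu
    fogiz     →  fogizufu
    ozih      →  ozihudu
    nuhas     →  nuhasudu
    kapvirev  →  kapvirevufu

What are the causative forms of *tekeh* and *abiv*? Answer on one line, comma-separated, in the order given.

tekehudu, abivufu

Looking at the final consonant of each stem: -udu when the stem ends in a voiceless consonant (*dejbodeh*, *ozih*, *nuhas*); -ufu when the stem ends in a voiced consonant (*fogiz*, *kapvirev*).
Since the final consonant of *tekeh* is /h/ (voiceless), it takes -udu, giving *tekehudu*.
*abiv*: final consonant = /v/, voiced → -ufu → *abivufu*.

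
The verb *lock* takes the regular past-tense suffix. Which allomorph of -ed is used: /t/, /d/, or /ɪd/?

/t/

The stem *lock* ends in a voiceless consonant other than /t/.
The -ed suffix is realized as /ɪd/ after /t, d/; as /t/ after other voiceless consonants; and as /d/ after other voiced sounds.
So -ed on *lock* is pronounced /t/.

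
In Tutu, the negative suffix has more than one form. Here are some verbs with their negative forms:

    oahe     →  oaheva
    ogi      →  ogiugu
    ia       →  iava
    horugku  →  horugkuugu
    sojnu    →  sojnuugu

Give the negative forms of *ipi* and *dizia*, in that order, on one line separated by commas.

The suffix is conditioned by the last vowel: -ugu when the last vowel of the stem is a high vowel (*ogi*, *horugku*, *sojnu*); -va when the last vowel of the stem is a non-high vowel (*oahe*, *ia*).
The last vowel of *ipi* is /i/, which is a high vowel, so the suffix is -ugu, giving *ipiugu*.
*dizia*: last vowel = /a/, a non-high vowel → -va → *diziava*.

ipiugu, diziava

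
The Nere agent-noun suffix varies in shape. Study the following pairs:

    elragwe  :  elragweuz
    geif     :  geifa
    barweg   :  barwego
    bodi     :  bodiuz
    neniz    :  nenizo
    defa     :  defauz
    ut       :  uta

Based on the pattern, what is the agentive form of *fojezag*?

fojezago

The pattern is voicing of the final sound: -a when the stem ends in a voiceless consonant (*geif*, *ut*); -o when the stem ends in a voiced consonant (*barweg*, *neniz*); -uz when the stem ends in a vowel (*elragwe*, *bodi*, *defa*).
*fojezag*: final sound = /g/, a voiced consonant → -o → *fojezago*.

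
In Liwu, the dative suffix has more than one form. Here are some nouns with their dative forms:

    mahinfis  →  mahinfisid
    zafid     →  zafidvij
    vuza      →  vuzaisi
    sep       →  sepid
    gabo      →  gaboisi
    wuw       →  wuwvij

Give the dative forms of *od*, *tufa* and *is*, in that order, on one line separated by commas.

The pattern is voicing of the final sound: -id when the stem ends in a voiceless consonant (*mahinfis*, *sep*); -vij when the stem ends in a voiced consonant (*zafid*, *wuw*); -isi when the stem ends in a vowel (*vuza*, *gabo*).
*od* — final sound /d/ (a voiced consonant) → -vij → *odvij*.
Since the final sound of *tufa* is /a/ (a vowel), it takes -isi, giving *tufaisi*.
Since the final sound of *is* is /s/ (a voiceless consonant), it takes -id, giving *isid*.

odvij, tufaisi, isid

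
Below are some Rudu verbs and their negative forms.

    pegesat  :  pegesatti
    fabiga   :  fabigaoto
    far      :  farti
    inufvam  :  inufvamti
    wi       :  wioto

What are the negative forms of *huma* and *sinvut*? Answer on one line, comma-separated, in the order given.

humaoto, sinvutti

The alternation tracks the final sound of the stem — -ti when the stem ends in a consonant (*pegesat*, *far*, *inufvam*); -oto when the stem ends in a vowel (*fabiga*, *wi*).
*huma*: final sound = /a/, a vowel → -oto → *humaoto*.
The final sound of *sinvut* is /t/, which is a consonant, so the suffix is -ti, giving *sinvutti*.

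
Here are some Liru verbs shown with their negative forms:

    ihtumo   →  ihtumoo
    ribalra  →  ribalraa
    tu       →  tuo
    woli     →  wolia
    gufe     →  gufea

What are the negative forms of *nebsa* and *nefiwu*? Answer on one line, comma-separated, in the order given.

nebsaa, nefiwuo

The suffix is conditioned by the last vowel: -o when the last vowel of the stem is a rounded vowel (*ihtumo*, *tu*); -a when the last vowel of the stem is an unrounded vowel (*ribalra*, *woli*, *gufe*).
Since the last vowel of *nebsa* is /a/ (an unrounded vowel), it takes -a, giving *nebsaa*.
*nefiwu* — last vowel /u/ (a rounded vowel) → -o → *nefiwuo*.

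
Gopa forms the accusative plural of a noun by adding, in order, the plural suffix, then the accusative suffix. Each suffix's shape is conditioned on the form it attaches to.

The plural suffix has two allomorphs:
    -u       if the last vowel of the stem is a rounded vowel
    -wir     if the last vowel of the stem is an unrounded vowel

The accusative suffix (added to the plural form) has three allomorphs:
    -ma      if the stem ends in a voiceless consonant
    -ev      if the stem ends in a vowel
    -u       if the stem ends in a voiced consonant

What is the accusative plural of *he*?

Since the last vowel of *he* is /e/ (an unrounded vowel), it takes -wir, giving *hewir*.
The plural form *hewir*: final sound = /r/, a voiced consonant → -u → *hewiru*.

hewiru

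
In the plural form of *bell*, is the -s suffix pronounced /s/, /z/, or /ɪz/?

/z/

The stem *bell* ends in a voiced non-sibilant sound.
The plural suffix surfaces as /ɪz/ after sibilants, /s/ after other voiceless consonants, and /z/ after other voiced sounds.
So the plural -s on *bell* is pronounced /z/.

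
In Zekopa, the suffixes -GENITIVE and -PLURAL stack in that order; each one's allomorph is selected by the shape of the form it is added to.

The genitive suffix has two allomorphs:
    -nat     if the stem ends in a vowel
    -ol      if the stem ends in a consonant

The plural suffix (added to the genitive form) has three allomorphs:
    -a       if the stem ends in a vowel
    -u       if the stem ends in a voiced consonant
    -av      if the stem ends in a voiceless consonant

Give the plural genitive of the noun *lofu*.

lofunatav

The final sound of *lofu* is /u/, which is a vowel, so the genitive suffix is -nat, giving *lofunat*.
The genitive form *lofunat* — final sound /t/ (a voiceless consonant) → -av → *lofunatav*.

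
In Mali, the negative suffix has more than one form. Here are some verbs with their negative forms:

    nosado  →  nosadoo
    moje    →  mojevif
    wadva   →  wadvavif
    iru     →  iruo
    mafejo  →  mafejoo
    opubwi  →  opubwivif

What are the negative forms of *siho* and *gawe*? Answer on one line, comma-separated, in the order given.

Looking at the last vowel of each stem: -o when the last vowel of the stem is a rounded vowel (*nosado*, *iru*, *mafejo*); -vif when the last vowel of the stem is an unrounded vowel (*moje*, *wadva*, *opubwi*).
*siho* — last vowel /o/ (a rounded vowel) → -o → *sihoo*.
The last vowel of *gawe* is /e/, which is an unrounded vowel, so the suffix is -vif, giving *gawevif*.

sihoo, gawevif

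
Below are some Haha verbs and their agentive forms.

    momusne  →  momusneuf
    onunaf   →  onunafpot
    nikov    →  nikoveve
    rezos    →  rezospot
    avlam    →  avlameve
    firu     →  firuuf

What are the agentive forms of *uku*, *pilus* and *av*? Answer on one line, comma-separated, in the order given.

Looking at the final sound of each stem: -pot when the stem ends in a voiceless consonant (*onunaf*, *rezos*); -eve when the stem ends in a voiced consonant (*nikov*, *avlam*); -uf when the stem ends in a vowel (*momusne*, *firu*).
Since the final sound of *uku* is /u/ (a vowel), it takes -uf, giving *ukuuf*.
*pilus* — final sound /s/ (a voiceless consonant) → -pot → *piluspot*.
*av*: final sound = /v/, a voiced consonant → -eve → *aveve*.

ukuuf, piluspot, aveve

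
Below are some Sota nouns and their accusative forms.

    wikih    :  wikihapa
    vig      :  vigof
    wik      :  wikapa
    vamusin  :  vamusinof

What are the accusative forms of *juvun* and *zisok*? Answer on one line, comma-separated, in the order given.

juvunof, zisokapa

The alternation tracks the final consonant of the stem — -apa when the stem ends in a voiceless consonant (*wikih*, *wik*); -of when the stem ends in a voiced consonant (*vig*, *vamusin*).
*juvun*: final consonant = /n/, voiced → -of → *juvunof*.
The final consonant of *zisok* is /k/, which is voiceless, so the suffix is -apa, giving *zisokapa*.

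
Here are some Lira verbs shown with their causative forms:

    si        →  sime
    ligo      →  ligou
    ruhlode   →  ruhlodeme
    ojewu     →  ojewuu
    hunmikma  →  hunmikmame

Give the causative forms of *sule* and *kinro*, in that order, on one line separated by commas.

suleme, kinrou

The suffix is conditioned by the last vowel: -u when the last vowel of the stem is a rounded vowel (*ligo*, *ojewu*); -me when the last vowel of the stem is an unrounded vowel (*si*, *ruhlode*, *hunmikma*).
*sule* — last vowel /e/ (an unrounded vowel) → -me → *suleme*.
The last vowel of *kinro* is /o/, which is a rounded vowel, so the suffix is -u, giving *kinrou*.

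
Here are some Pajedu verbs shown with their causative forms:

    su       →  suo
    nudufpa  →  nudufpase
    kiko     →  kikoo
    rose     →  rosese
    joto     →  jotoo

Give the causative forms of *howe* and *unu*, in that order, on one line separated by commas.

The alternation tracks the last vowel of the stem — -o when the last vowel of the stem is a rounded vowel (*su*, *kiko*, *joto*); -se when the last vowel of the stem is an unrounded vowel (*nudufpa*, *rose*).
*howe* — last vowel /e/ (an unrounded vowel) → -se → *howese*.
The last vowel of *unu* is /u/, which is a rounded vowel, so the suffix is -o, giving *unuo*.

howese, unuo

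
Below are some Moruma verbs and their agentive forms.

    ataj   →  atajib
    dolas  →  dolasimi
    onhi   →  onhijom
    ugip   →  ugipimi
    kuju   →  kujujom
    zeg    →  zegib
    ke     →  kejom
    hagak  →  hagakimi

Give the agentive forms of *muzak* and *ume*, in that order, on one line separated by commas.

muzakimi, umejom

The pattern is voicing of the final sound: -imi when the stem ends in a voiceless consonant (*dolas*, *ugip*, *hagak*); -ib when the stem ends in a voiced consonant (*ataj*, *zeg*); -jom when the stem ends in a vowel (*onhi*, *kuju*, *ke*).
Since the final sound of *muzak* is /k/ (a voiceless consonant), it takes -imi, giving *muzakimi*.
*ume* — final sound /e/ (a vowel) → -jom → *umejom*.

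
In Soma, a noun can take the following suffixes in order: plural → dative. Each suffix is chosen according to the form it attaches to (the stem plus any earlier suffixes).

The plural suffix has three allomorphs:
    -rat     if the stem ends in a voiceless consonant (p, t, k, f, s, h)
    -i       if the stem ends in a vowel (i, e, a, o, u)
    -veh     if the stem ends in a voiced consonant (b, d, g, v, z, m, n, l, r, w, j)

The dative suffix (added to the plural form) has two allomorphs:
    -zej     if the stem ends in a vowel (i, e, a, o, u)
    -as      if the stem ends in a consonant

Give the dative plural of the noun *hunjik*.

*hunjik* — final sound /k/ (a voiceless consonant) → -rat → *hunjikrat*.
Since the final sound of the plural form *hunjikrat* is /t/ (a consonant), it takes -as, giving *hunjikratas*.

hunjikratas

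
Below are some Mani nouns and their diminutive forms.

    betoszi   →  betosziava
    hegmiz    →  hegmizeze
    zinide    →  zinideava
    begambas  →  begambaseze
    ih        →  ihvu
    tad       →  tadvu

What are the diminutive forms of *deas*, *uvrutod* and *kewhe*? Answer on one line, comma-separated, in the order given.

deaseze, uvrutodvu, kewheava

Looking at the final sound of each stem: -eze when the stem ends in a sibilant (*hegmiz*, *begambas*); -vu when the stem ends in a non-sibilant consonant (*ih*, *tad*); -ava when the stem ends in a vowel (*betoszi*, *zinide*).
*deas*: final sound = /s/, a sibilant → -eze → *deaseze*.
*uvrutod*: final sound = /d/, a non-sibilant consonant → -vu → *uvrutodvu*.
*kewhe* — final sound /e/ (a vowel) → -ava → *kewheava*.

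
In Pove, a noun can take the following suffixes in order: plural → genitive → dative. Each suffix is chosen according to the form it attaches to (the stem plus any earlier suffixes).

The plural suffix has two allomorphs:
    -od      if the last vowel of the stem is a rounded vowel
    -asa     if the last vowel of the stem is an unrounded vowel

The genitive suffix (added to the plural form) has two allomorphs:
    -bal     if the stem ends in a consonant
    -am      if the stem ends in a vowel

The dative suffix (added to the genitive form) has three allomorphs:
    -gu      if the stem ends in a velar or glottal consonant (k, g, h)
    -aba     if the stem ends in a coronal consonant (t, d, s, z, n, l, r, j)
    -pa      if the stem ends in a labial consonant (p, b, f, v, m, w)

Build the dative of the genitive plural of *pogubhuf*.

*pogubhuf* — last vowel /u/ (a rounded vowel) → -od → *pogubhufod*.
Since the final sound of the plural form *pogubhufod* is /d/ (a consonant), it takes -bal, giving *pogubhufodbal*.
The genitive form *pogubhufodbal* — final consonant /l/ (coronal) → -aba → *pogubhufodbalaba*.

pogubhufodbalaba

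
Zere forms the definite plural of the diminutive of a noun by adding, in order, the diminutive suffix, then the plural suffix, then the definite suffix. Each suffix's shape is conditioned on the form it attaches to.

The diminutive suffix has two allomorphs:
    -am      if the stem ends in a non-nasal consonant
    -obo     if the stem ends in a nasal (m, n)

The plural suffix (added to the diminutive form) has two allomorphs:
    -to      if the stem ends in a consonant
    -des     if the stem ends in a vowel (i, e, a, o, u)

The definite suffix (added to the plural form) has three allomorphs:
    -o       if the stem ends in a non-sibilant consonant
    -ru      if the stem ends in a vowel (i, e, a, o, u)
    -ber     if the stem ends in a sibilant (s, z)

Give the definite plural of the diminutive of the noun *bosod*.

*bosod* — final consonant /d/ (non-nasal) → -am → *bosodam*.
The diminutive form *bosodam*: final sound = /m/, a consonant → -to → *bosodamto*.
Since the final sound of the plural form *bosodamto* is /o/ (a vowel), it takes -ru, giving *bosodamtoru*.

bosodamtoru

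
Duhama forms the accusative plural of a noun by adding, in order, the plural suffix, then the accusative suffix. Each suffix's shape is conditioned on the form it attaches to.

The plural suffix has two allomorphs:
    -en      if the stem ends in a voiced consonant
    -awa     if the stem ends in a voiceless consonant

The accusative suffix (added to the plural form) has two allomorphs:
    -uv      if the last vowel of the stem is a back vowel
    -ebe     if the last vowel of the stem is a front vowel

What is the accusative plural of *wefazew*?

The final consonant of *wefazew* is /w/, which is voiced, so the plural suffix is -en, giving *wefazewen*.
The plural form *wefazewen*: last vowel = /e/, a front vowel → -ebe → *wefazewenebe*.

wefazewenebe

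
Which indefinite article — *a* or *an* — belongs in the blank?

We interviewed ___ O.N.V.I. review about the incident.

The indefinite article is chosen by the initial *sound* of the following word, not its spelling.
The initialism *O.N.V.I.* is read letter by letter; the first letter, O, is pronounced /oʊ/, which begins with a vowel sound.
So the article is *an*: We interviewed an O.N.V.I. review about the incident.

an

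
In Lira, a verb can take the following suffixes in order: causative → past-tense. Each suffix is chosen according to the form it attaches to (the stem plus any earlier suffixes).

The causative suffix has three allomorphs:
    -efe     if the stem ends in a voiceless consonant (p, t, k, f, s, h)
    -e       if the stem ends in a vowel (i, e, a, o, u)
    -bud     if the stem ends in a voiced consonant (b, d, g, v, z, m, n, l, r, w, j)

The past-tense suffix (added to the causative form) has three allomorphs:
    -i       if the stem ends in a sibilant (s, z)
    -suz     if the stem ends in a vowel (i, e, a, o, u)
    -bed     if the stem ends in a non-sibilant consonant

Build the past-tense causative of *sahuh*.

sahuhefesuz

Since the final sound of *sahuh* is /h/ (a voiceless consonant), it takes -efe, giving *sahuhefe*.
Since the final sound of the causative form *sahuhefe* is /e/ (a vowel), it takes -suz, giving *sahuhefesuz*.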